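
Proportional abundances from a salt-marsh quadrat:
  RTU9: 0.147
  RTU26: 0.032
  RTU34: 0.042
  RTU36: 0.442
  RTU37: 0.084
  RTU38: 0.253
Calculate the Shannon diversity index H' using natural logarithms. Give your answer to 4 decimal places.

Each pᵢ ln pᵢ term (working shown to 6 dp, full precision carried): 0.147×(-1.917323)=-0.281846, 0.032×(-3.442019)=-0.110145, 0.042×(-3.170086)=-0.133144, 0.442×(-0.816445)=-0.360869, 0.084×(-2.476938)=-0.208063, 0.253×(-1.374366)=-0.347715.
Sum = -1.441781, so H' = 1.4418.

1.4418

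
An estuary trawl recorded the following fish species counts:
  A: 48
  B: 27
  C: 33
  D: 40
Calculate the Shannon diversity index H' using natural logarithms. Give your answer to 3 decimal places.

Total N = 48+27+33+40 = 148, so the proportions are 0.32432, 0.18243, 0.22297, 0.27027 (working shown to 5 dp, full precision carried).
Each pᵢ ln pᵢ term: 0.32432×(-1.12601)=-0.36519, 0.18243×(-1.70138)=-0.31039, 0.22297×(-1.50070)=-0.33462, 0.27027×(-1.30833)=-0.35360.
Sum = -1.36380, so H' = 1.364.

1.364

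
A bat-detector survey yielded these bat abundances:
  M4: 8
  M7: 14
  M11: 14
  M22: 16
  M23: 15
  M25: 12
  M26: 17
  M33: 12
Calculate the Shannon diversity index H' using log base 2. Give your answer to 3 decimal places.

2.970

Total N = 8+14+14+16+15+12+17+12 = 108, so the proportions are 0.07407, 0.12963, 0.12963, 0.14815, 0.13889, 0.11111, 0.15741, 0.11111 (working shown to 5 dp, full precision carried).
Each pᵢ log₂ pᵢ term: 0.07407×(-3.75489)=-0.27814, 0.12963×(-2.94753)=-0.38209, 0.12963×(-2.94753)=-0.38209, 0.14815×(-2.75489)=-0.40813, 0.13889×(-2.84800)=-0.39556, 0.11111×(-3.16993)=-0.35221, 0.15741×(-2.66742)=-0.41987, 0.11111×(-3.16993)=-0.35221.
Sum = -2.97030, so H' = 2.970.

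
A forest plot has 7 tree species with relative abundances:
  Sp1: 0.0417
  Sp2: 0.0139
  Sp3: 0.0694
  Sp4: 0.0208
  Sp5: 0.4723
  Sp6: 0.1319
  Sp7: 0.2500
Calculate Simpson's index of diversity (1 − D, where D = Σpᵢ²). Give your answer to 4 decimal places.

D = 0.0417² + 0.0139² + 0.0694² + 0.0208² + 0.4723² + 0.1319² + 0.25² = 0.001739 + 0.000193 + 0.004816 + 0.000433 + 0.223067 + 0.017398 + 0.062500 = 0.310146 (working shown to 6 dp, full precision carried).
So 1 − D = 0.689854, i.e. 0.6899 to 4 decimal places.

0.6899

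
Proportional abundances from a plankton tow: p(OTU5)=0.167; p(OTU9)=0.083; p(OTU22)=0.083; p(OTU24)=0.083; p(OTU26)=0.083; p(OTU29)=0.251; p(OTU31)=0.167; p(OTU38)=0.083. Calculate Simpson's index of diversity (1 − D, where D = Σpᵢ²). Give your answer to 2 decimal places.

D = 0.167² + 0.083² + 0.083² + 0.083² + 0.083² + 0.251² + 0.167² + 0.083² = 0.0279 + 0.0069 + 0.0069 + 0.0069 + 0.0069 + 0.0630 + 0.0279 + 0.0069 = 0.1532 (working shown to 4 dp, full precision carried).
So 1 − D = 0.8468, i.e. 0.85 to 2 decimal places.

0.85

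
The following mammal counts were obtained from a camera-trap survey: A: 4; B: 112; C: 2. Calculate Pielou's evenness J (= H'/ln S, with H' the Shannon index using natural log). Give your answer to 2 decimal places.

0.21

Total N = 4+112+2 = 118, so the proportions are 0.0339, 0.9492, 0.0169 (working shown to 4 dp, full precision carried).
H' = −Σ pᵢ ln pᵢ = −((-0.1147) + (-0.0495) + (-0.0691)) = 0.2334.
With S = 3 species, ln S = 1.0986, so J = 0.2334/1.0986 = 0.2124, i.e. 0.21 to 2 decimal places.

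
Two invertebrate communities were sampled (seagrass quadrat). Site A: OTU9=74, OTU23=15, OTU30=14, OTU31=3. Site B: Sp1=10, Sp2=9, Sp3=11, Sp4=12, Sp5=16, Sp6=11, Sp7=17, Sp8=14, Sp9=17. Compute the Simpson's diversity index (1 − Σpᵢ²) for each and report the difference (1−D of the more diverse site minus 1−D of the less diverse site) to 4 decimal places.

Site A: N=106, proportions 0.698113, 0.141509, 0.132075, 0.028302, giving 1−D = 0.474368 (working shown to 6 dp, full precision carried).
Site B: N=117, proportions 0.08547, 0.076923, 0.094017, 0.102564, 0.136752, 0.094017, 0.145299, 0.119658, 0.145299, giving 1−D = 0.883337.
Difference = |0.474368 − 0.883337| = 0.408969, i.e. 0.4090 to 4 decimal places.

0.4090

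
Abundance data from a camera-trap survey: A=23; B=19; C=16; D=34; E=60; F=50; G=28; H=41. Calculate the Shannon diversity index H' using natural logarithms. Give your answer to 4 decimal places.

1.9891

Total N = 23+19+16+34+60+50+28+41 = 271, so the proportions are 0.084871, 0.070111, 0.059041, 0.125461, 0.221402, 0.184502, 0.103321, 0.151292 (working shown to 6 dp, full precision carried).
Each pᵢ ln pᵢ term: 0.084871×(-2.466625)=-0.209345, 0.070111×(-2.657680)=-0.186332, 0.059041×(-2.829530)=-0.167057, 0.125461×(-2.075758)=-0.260427, 0.221402×(-1.507774)=-0.333825, 0.184502×(-1.690096)=-0.311826, 0.103321×(-2.269914)=-0.234530, 0.151292×(-1.888547)=-0.285721.
Sum = -1.989062, so H' = 1.9891.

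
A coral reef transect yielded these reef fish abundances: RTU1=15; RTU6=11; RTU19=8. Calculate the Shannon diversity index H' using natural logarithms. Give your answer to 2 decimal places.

1.07

Total N = 15+11+8 = 34, so the proportions are 0.4412, 0.3235, 0.2353 (working shown to 4 dp, full precision carried).
Each pᵢ ln pᵢ term: 0.4412×(-0.8183)=-0.3610, 0.3235×(-1.1285)=-0.3651, 0.2353×(-1.4469)=-0.3405.
Sum = -1.0666, so H' = 1.07.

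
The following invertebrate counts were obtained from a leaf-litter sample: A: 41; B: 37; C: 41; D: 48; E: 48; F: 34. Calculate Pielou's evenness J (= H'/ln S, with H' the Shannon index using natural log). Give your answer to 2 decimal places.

Total N = 41+37+41+48+48+34 = 249, so the proportions are 0.1647, 0.1486, 0.1647, 0.1928, 0.1928, 0.1365 (working shown to 4 dp, full precision carried).
H' = −Σ pᵢ ln pᵢ = −((-0.2970) + (-0.2833) + (-0.2970) + (-0.3173) + (-0.3173) + (-0.2719)) = 1.7839.
With S = 6 species, ln S = 1.7918, so J = 1.7839/1.7918 = 0.9956, i.e. 1.00 to 2 decimal places.

1.00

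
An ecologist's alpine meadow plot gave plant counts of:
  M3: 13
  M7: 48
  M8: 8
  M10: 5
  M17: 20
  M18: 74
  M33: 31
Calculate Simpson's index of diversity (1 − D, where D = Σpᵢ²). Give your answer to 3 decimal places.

0.763

Total N = 13+48+8+5+20+74+31 = 199, so the proportions are 0.06533, 0.24121, 0.0402, 0.02513, 0.1005, 0.37186, 0.15578 (working shown to 5 dp, full precision carried).
D = 0.06533² + 0.24121² + 0.0402² + 0.02513² + 0.1005² + 0.37186² + 0.15578² = 0.00427 + 0.05818 + 0.00162 + 0.00063 + 0.01010 + 0.13828 + 0.02427 = 0.23734.
So 1 − D = 0.76266, i.e. 0.763 to 3 decimal places.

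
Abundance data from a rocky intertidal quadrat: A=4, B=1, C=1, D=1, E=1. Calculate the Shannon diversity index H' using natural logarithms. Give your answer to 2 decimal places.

Total N = 4+1+1+1+1 = 8, so the proportions are 0.5, 0.125, 0.125, 0.125, 0.125 (working shown to 4 dp, full precision carried).
Each pᵢ ln pᵢ term: 0.5×(-0.6931)=-0.3466, 0.125×(-2.0794)=-0.2599, 0.125×(-2.0794)=-0.2599, 0.125×(-2.0794)=-0.2599, 0.125×(-2.0794)=-0.2599.
Sum = -1.3863, so H' = 1.39.

1.39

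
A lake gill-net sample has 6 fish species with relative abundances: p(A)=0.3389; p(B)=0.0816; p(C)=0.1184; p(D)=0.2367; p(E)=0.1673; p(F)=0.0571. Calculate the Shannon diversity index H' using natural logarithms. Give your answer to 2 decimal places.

Each pᵢ ln pᵢ term (working shown to 4 dp, full precision carried): 0.3389×(-1.0821)=-0.3667, 0.0816×(-2.5059)=-0.2045, 0.1184×(-2.1337)=-0.2526, 0.2367×(-1.4410)=-0.3411, 0.1673×(-1.7880)=-0.2991, 0.0571×(-2.8630)=-0.1635.
Sum = -1.6275, so H' = 1.63.

1.63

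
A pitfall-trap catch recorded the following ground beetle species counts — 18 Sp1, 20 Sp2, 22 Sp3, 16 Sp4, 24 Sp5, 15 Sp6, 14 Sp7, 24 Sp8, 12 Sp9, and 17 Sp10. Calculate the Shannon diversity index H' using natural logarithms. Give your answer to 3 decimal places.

Total N = 18+20+22+16+24+15+14+24+12+17 = 182, so the proportions are 0.0989, 0.10989, 0.12088, 0.08791, 0.13187, 0.08242, 0.07692, 0.13187, 0.06593, 0.09341 (working shown to 5 dp, full precision carried).
Each pᵢ ln pᵢ term: 0.0989×(-2.31363)=-0.22882, 0.10989×(-2.20827)=-0.24267, 0.12088×(-2.11296)=-0.25541, 0.08791×(-2.43142)=-0.21375, 0.13187×(-2.02595)=-0.26716, 0.08242×(-2.49596)=-0.20571, 0.07692×(-2.56495)=-0.19730, 0.13187×(-2.02595)=-0.26716, 0.06593×(-2.71910)=-0.17928, 0.09341×(-2.37079)=-0.22145.
Sum = -2.27871, so H' = 2.279.

2.279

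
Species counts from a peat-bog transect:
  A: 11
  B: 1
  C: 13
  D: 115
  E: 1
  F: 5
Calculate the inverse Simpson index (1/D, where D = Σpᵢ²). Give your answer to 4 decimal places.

Total N = 11+1+13+115+1+5 = 146, so the proportions are 0.0753425, 0.0068493, 0.0890411, 0.7876712, 0.0068493, 0.0342466 (working shown to 7 dp, full precision carried).
D = 0.0753425² + 0.0068493² + 0.0890411² + 0.7876712² + 0.0068493² + 0.0342466² = 0.0056765 + 0.0000469 + 0.0079283 + 0.6204260 + 0.0000469 + 0.0011728 = 0.6352974.
So 1/D = 1.574066, i.e. 1.5741 to 4 decimal places.

1.5741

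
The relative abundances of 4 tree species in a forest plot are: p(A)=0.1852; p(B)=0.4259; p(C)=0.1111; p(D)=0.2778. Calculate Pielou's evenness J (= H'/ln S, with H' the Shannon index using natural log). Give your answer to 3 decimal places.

H' = −Σ pᵢ ln pᵢ = −((-0.31231) + (-0.36353) + (-0.24412) + (-0.35582)) = 1.27578 (working shown to 5 dp, full precision carried).
With S = 4 species, ln S = 1.38629, so J = 1.27578/1.38629 = 0.92028, i.e. 0.920 to 3 decimal places.

0.920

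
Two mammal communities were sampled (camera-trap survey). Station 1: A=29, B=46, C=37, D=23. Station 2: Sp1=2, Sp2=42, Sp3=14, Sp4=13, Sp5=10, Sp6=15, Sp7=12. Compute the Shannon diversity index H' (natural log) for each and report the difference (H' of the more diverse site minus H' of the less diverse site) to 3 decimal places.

Station 1: N=135, proportions 0.21481, 0.34074, 0.27407, 0.17037, giving H' = 1.35350 (working shown to 5 dp, full precision carried).
Station 2: N=108, proportions 0.01852, 0.38889, 0.12963, 0.12037, 0.09259, 0.13889, 0.11111, giving H' = 1.69949.
Difference = |1.35350 − 1.69949| = 0.34599, i.e. 0.346 to 3 decimal places.

0.346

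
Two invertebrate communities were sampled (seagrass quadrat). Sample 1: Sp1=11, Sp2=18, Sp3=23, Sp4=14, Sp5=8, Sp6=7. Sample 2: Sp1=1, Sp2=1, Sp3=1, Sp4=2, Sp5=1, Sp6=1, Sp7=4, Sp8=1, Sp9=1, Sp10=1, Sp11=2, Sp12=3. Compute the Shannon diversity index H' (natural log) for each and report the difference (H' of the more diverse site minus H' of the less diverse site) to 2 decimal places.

Sample 1: N=81, proportions 0.1358, 0.2222, 0.284, 0.1728, 0.0988, 0.0864, giving H' = 1.7065 (working shown to 4 dp, full precision carried).
Sample 2: N=19, proportions 0.0526, 0.0526, 0.0526, 0.1053, 0.0526, 0.0526, 0.2105, 0.0526, 0.0526, 0.0526, 0.1053, 0.1579, giving H' = 2.3332.
Difference = |1.7065 − 2.3332| = 0.6267, i.e. 0.63 to 2 decimal places.

0.63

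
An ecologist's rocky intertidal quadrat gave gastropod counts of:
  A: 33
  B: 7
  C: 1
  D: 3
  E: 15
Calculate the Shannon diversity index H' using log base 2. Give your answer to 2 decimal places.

1.65

Total N = 33+7+1+3+15 = 59, so the proportions are 0.5593, 0.1186, 0.0169, 0.0508, 0.2542 (working shown to 4 dp, full precision carried).
Each pᵢ log₂ pᵢ term: 0.5593×(-0.8382)=-0.4689, 0.1186×(-3.0753)=-0.3649, 0.0169×(-5.8826)=-0.0997, 0.0508×(-4.2977)=-0.2185, 0.2542×(-1.9758)=-0.5023.
Sum = -1.6543, so H' = 1.65.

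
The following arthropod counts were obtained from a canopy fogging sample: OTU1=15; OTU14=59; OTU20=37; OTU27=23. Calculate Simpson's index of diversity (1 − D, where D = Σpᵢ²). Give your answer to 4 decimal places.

0.6879

Total N = 15+59+37+23 = 134, so the proportions are 0.11194, 0.440299, 0.276119, 0.171642 (working shown to 6 dp, full precision carried).
D = 0.11194² + 0.440299² + 0.276119² + 0.171642² = 0.012531 + 0.193863 + 0.076242 + 0.029461 = 0.312096.
So 1 − D = 0.687904, i.e. 0.6879 to 4 decimal places.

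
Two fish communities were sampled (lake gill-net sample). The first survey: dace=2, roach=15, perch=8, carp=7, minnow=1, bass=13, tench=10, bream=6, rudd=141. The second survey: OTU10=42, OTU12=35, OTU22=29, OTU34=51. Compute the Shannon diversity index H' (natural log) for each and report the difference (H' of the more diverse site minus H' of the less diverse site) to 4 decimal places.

0.1753

The first survey: N=203, proportions 0.009852, 0.073892, 0.039409, 0.034483, 0.004926, 0.064039, 0.049261, 0.029557, 0.694581, giving H' = 1.189266 (working shown to 6 dp, full precision carried).
The second survey: N=157, proportions 0.267516, 0.22293, 0.184713, 0.324841, giving H' = 1.364564.
Difference = |1.189266 − 1.364564| = 0.175298, i.e. 0.1753 to 4 decimal places.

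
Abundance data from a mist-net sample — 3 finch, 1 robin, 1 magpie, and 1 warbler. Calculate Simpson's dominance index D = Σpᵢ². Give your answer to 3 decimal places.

Total N = 3+1+1+1 = 6, so the proportions are 0.5, 0.16667, 0.16667, 0.16667 (working shown to 5 dp, full precision carried).
D = 0.5² + 0.16667² + 0.16667² + 0.16667² = 0.25000 + 0.02778 + 0.02778 + 0.02778 = 0.33333.
To 3 decimal places, D = 0.333.

0.333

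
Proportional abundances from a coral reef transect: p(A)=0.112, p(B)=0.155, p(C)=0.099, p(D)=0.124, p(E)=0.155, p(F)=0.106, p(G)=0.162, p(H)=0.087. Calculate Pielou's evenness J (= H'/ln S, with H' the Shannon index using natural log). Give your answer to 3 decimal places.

0.989

H' = −Σ pᵢ ln pᵢ = −((-0.24520) + (-0.28897) + (-0.22895) + (-0.25885) + (-0.28897) + (-0.23790) + (-0.29487) + (-0.21244)) = 2.05614 (working shown to 5 dp, full precision carried).
With S = 8 species, ln S = 2.07944, so J = 2.05614/2.07944 = 0.98879, i.e. 0.989 to 3 decimal places.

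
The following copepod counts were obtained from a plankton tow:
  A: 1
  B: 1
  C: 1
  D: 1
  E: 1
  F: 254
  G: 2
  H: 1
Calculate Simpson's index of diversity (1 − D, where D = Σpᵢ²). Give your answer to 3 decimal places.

Total N = 1+1+1+1+1+254+2+1 = 262, so the proportions are 0.00382, 0.00382, 0.00382, 0.00382, 0.00382, 0.96947, 0.00763, 0.00382 (working shown to 5 dp, full precision carried).
D = 0.00382² + 0.00382² + 0.00382² + 0.00382² + 0.00382² + 0.96947² + 0.00763² + 0.00382² = 0.00001 + 0.00001 + 0.00001 + 0.00001 + 0.00001 + 0.93986 + 0.00006 + 0.00001 = 0.94001.
So 1 − D = 0.05999, i.e. 0.060 to 3 decimal places.

0.060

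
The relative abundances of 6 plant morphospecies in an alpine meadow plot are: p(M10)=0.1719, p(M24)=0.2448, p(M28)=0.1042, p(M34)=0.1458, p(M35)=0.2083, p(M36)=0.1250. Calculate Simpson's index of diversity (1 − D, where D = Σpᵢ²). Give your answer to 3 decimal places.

0.819

D = 0.1719² + 0.2448² + 0.1042² + 0.1458² + 0.2083² + 0.125² = 0.02955 + 0.05993 + 0.01086 + 0.02126 + 0.04339 + 0.01562 = 0.18061 (working shown to 5 dp, full precision carried).
So 1 − D = 0.81939, i.e. 0.819 to 3 decimal places.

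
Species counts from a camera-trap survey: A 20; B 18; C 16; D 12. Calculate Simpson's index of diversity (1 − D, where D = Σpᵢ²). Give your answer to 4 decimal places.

Total N = 20+18+16+12 = 66, so the proportions are 0.30303, 0.272727, 0.242424, 0.181818 (working shown to 6 dp, full precision carried).
D = 0.30303² + 0.272727² + 0.242424² + 0.181818² = 0.091827 + 0.074380 + 0.058770 + 0.033058 = 0.258035.
So 1 − D = 0.741965, i.e. 0.7420 to 4 decimal places.

0.7420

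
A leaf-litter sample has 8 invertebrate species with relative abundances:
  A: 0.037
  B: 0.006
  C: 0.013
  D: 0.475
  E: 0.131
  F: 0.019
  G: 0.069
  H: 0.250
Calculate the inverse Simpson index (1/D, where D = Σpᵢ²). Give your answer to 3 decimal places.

D = 0.037² + 0.006² + 0.013² + 0.475² + 0.131² + 0.019² + 0.069² + 0.25² = 0.0013690 + 0.0000360 + 0.0001690 + 0.2256250 + 0.0171610 + 0.0003610 + 0.0047610 + 0.0625000 = 0.3119820 (working shown to 7 dp, full precision carried).
So 1/D = 3.20531, i.e. 3.205 to 3 decimal places.

3.205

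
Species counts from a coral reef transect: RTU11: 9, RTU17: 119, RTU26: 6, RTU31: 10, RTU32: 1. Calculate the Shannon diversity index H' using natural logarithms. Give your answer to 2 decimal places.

0.69

Total N = 9+119+6+10+1 = 145, so the proportions are 0.0621, 0.8207, 0.0414, 0.069, 0.0069 (working shown to 4 dp, full precision carried).
Each pᵢ ln pᵢ term: 0.0621×(-2.7795)=-0.1725, 0.8207×(-0.1976)=-0.1622, 0.0414×(-3.1850)=-0.1318, 0.069×(-2.6741)=-0.1844, 0.0069×(-4.9767)=-0.0343.
Sum = -0.6852, so H' = 0.69.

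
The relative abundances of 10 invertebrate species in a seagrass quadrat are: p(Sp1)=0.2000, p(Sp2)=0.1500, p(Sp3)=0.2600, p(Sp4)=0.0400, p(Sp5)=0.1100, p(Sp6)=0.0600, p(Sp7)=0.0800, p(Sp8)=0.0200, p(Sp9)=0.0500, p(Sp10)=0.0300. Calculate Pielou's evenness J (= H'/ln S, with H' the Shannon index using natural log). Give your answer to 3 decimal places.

H' = −Σ pᵢ ln pᵢ = −((-0.32189) + (-0.28457) + (-0.35024) + (-0.12876) + (-0.24280) + (-0.16880) + (-0.20206) + (-0.07824) + (-0.14979) + (-0.10520)) = 2.03234 (working shown to 5 dp, full precision carried).
With S = 10 species, ln S = 2.30259, so J = 2.03234/2.30259 = 0.88263, i.e. 0.883 to 3 decimal places.

0.883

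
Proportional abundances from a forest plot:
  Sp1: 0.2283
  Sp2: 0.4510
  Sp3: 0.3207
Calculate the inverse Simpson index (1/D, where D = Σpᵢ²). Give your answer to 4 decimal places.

2.7904

D = 0.2283² + 0.451² + 0.3207² = 0.0521209 + 0.2034010 + 0.1028485 = 0.3583704 (working shown to 7 dp, full precision carried).
So 1/D = 2.790409, i.e. 2.7904 to 4 decimal places.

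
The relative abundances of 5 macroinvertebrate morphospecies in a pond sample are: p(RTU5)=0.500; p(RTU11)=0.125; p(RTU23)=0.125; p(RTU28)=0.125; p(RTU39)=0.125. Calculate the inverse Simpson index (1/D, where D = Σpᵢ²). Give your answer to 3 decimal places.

D = 0.5² + 0.125² + 0.125² + 0.125² + 0.125² = 0.2500000 + 0.0156250 + 0.0156250 + 0.0156250 + 0.0156250 = 0.3125000 (working shown to 7 dp, full precision carried).
So 1/D = 3.20000, i.e. 3.200 to 3 decimal places.

3.200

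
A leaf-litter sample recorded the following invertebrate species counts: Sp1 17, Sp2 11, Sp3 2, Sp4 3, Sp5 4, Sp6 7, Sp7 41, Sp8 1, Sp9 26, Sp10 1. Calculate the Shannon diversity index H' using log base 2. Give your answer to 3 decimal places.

2.539

Total N = 17+11+2+3+4+7+41+1+26+1 = 113, so the proportions are 0.15044, 0.09735, 0.0177, 0.02655, 0.0354, 0.06195, 0.36283, 0.00885, 0.23009, 0.00885 (working shown to 5 dp, full precision carried).
Each pᵢ log₂ pᵢ term: 0.15044×(-2.73272)=-0.41112, 0.09735×(-3.36075)=-0.32715, 0.0177×(-5.82018)=-0.10301, 0.02655×(-5.23522)=-0.13899, 0.0354×(-4.82018)=-0.17063, 0.06195×(-4.01282)=-0.24858, 0.36283×(-1.46263)=-0.53069, 0.00885×(-6.82018)=-0.06036, 0.23009×(-2.11974)=-0.48773, 0.00885×(-6.82018)=-0.06036.
Sum = -2.53860, so H' = 2.539.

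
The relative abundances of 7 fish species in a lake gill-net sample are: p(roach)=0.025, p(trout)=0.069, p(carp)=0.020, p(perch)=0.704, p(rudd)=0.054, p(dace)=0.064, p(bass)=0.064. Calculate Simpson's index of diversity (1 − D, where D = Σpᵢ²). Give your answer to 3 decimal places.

D = 0.025² + 0.069² + 0.02² + 0.704² + 0.054² + 0.064² + 0.064² = 0.00063 + 0.00476 + 0.00040 + 0.49562 + 0.00292 + 0.00410 + 0.00410 = 0.51251 (working shown to 5 dp, full precision carried).
So 1 − D = 0.48749, i.e. 0.487 to 3 decimal places.

0.487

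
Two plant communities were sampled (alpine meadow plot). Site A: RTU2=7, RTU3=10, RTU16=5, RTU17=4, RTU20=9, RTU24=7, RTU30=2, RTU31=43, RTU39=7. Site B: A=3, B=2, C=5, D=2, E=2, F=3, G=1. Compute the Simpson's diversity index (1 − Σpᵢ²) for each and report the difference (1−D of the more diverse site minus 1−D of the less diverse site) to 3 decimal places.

Site A: N=94, proportions 0.07447, 0.10638, 0.05319, 0.04255, 0.09574, 0.07447, 0.02128, 0.45745, 0.07447, giving 1−D = 0.74853 (working shown to 5 dp, full precision carried).
Site B: N=18, proportions 0.16667, 0.11111, 0.27778, 0.11111, 0.11111, 0.16667, 0.05556, giving 1−D = 0.82716.
Difference = |0.74853 − 0.82716| = 0.07863, i.e. 0.079 to 3 decimal places.

0.079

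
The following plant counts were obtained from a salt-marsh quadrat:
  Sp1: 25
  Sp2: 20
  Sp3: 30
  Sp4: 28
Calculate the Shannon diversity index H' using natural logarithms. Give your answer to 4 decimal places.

1.3753

Total N = 25+20+30+28 = 103, so the proportions are 0.242718, 0.194175, 0.291262, 0.271845 (working shown to 6 dp, full precision carried).
Each pᵢ ln pᵢ term: 0.242718×(-1.415853)=-0.343654, 0.194175×(-1.638997)=-0.318252, 0.291262×(-1.233532)=-0.359281, 0.271845×(-1.302524)=-0.354084.
Sum = -1.375271, so H' = 1.3753.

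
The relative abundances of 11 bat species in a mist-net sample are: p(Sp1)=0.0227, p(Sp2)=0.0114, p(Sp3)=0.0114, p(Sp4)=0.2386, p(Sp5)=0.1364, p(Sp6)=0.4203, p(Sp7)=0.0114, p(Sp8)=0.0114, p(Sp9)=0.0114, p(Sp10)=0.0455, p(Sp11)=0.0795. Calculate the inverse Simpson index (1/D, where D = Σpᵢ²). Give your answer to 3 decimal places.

D = 0.0227² + 0.0114² + 0.0114² + 0.2386² + 0.1364² + 0.4203² + 0.0114² + 0.0114² + 0.0114² + 0.0455² + 0.0795² = 0.0005153 + 0.0001300 + 0.0001300 + 0.0569300 + 0.0186050 + 0.1766521 + 0.0001300 + 0.0001300 + 0.0001300 + 0.0020703 + 0.0063203 = 0.2617426 (working shown to 7 dp, full precision carried).
So 1/D = 3.82055, i.e. 3.821 to 3 decimal places.

3.821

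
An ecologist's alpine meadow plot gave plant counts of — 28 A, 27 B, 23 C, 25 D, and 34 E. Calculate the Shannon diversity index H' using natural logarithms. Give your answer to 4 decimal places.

1.6005

Total N = 28+27+23+25+34 = 137, so the proportions are 0.20438, 0.19708, 0.167883, 0.182482, 0.248175 (working shown to 6 dp, full precision carried).
Each pᵢ ln pᵢ term: 0.20438×(-1.587776)=-0.324509, 0.19708×(-1.624144)=-0.320087, 0.167883×(-1.784487)=-0.299585, 0.182482×(-1.701105)=-0.310421, 0.248175×(-1.393620)=-0.345862.
Sum = -1.600464, so H' = 1.6005.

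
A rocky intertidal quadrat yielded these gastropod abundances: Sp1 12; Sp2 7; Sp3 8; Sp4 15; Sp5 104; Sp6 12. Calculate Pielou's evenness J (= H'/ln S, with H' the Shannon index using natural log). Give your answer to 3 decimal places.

Total N = 12+7+8+15+104+12 = 158, so the proportions are 0.07595, 0.0443, 0.05063, 0.09494, 0.65823, 0.07595 (working shown to 5 dp, full precision carried).
H' = −Σ pᵢ ln pᵢ = −((-0.19577) + (-0.13808) + (-0.15105) + (-0.22353) + (-0.27527) + (-0.19577)) = 1.17948.
With S = 6 species, ln S = 1.79176, so J = 1.17948/1.79176 = 0.65828, i.e. 0.658 to 3 decimal places.

0.658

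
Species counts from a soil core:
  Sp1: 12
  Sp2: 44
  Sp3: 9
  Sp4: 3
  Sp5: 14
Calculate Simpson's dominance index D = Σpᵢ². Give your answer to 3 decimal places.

Total N = 12+44+9+3+14 = 82, so the proportions are 0.14634, 0.53659, 0.10976, 0.03659, 0.17073 (working shown to 5 dp, full precision carried).
D = 0.14634² + 0.53659² + 0.10976² + 0.03659² + 0.17073² = 0.02142 + 0.28792 + 0.01205 + 0.00134 + 0.02915 = 0.35187.
To 3 decimal places, D = 0.352.

0.352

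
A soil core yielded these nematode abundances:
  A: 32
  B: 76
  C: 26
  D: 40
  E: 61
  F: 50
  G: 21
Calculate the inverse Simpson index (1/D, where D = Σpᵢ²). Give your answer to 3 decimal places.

5.950

Total N = 32+76+26+40+61+50+21 = 306, so the proportions are 0.1045752, 0.248366, 0.0849673, 0.130719, 0.1993464, 0.1633987, 0.0686275 (working shown to 7 dp, full precision carried).
D = 0.1045752² + 0.248366² + 0.0849673² + 0.130719² + 0.1993464² + 0.1633987² + 0.0686275² = 0.0109360 + 0.0616857 + 0.0072194 + 0.0170874 + 0.0397390 + 0.0266991 + 0.0047097 = 0.1680764.
So 1/D = 5.94968, i.e. 5.950 to 3 decimal places.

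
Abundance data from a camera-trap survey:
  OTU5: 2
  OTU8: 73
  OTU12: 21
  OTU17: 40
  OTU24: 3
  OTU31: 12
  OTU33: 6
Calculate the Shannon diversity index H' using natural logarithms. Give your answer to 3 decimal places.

1.426

Total N = 2+73+21+40+3+12+6 = 157, so the proportions are 0.01274, 0.46497, 0.13376, 0.25478, 0.01911, 0.07643, 0.03822 (working shown to 5 dp, full precision carried).
Each pᵢ ln pᵢ term: 0.01274×(-4.36310)=-0.05558, 0.46497×(-0.76579)=-0.35607, 0.13376×(-2.01172)=-0.26908, 0.25478×(-1.36737)=-0.34837, 0.01911×(-3.95763)=-0.07562, 0.07643×(-2.57134)=-0.19654, 0.03822×(-3.26449)=-0.12476.
Sum = -1.42602, so H' = 1.426.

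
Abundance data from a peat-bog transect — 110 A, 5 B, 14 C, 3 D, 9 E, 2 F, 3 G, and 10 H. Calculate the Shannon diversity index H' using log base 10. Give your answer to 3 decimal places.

Total N = 110+5+14+3+9+2+3+10 = 156, so the proportions are 0.70513, 0.03205, 0.08974, 0.01923, 0.05769, 0.01282, 0.01923, 0.0641 (working shown to 5 dp, full precision carried).
Each pᵢ log₁₀ pᵢ term: 0.70513×(-0.15173)=-0.10699, 0.03205×(-1.49415)=-0.04789, 0.08974×(-1.04700)=-0.09396, 0.01923×(-1.71600)=-0.03300, 0.05769×(-1.23888)=-0.07147, 0.01282×(-1.89209)=-0.02426, 0.01923×(-1.71600)=-0.03300, 0.0641×(-1.19312)=-0.07648.
Sum = -0.48706, so H' = 0.487.

0.487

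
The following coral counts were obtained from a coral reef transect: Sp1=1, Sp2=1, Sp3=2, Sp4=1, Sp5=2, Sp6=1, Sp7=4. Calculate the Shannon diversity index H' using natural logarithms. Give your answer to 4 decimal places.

Total N = 1+1+2+1+2+1+4 = 12, so the proportions are 0.083333, 0.083333, 0.166667, 0.083333, 0.166667, 0.083333, 0.333333 (working shown to 6 dp, full precision carried).
Each pᵢ ln pᵢ term: 0.083333×(-2.484907)=-0.207076, 0.083333×(-2.484907)=-0.207076, 0.166667×(-1.791759)=-0.298627, 0.083333×(-2.484907)=-0.207076, 0.166667×(-1.791759)=-0.298627, 0.083333×(-2.484907)=-0.207076, 0.333333×(-1.098612)=-0.366204.
Sum = -1.791759, so H' = 1.7918.

1.7918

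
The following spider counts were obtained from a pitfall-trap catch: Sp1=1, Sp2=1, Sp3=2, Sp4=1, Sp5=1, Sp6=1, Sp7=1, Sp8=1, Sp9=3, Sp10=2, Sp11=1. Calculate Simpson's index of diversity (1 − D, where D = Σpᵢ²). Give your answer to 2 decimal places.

0.89

Total N = 1+1+2+1+1+1+1+1+3+2+1 = 15, so the proportions are 0.0667, 0.0667, 0.1333, 0.0667, 0.0667, 0.0667, 0.0667, 0.0667, 0.2, 0.1333, 0.0667 (working shown to 4 dp, full precision carried).
D = 0.0667² + 0.0667² + 0.1333² + 0.0667² + 0.0667² + 0.0667² + 0.0667² + 0.0667² + 0.2² + 0.1333² + 0.0667² = 0.0044 + 0.0044 + 0.0178 + 0.0044 + 0.0044 + 0.0044 + 0.0044 + 0.0044 + 0.0400 + 0.0178 + 0.0044 = 0.1111.
So 1 − D = 0.8889, i.e. 0.89 to 2 decimal places.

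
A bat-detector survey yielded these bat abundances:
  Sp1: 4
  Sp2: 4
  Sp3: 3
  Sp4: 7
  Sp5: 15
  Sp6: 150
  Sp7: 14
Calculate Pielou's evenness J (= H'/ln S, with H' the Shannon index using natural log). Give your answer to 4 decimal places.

0.4790

Total N = 4+4+3+7+15+150+14 = 197, so the proportions are 0.020305, 0.020305, 0.015228, 0.035533, 0.076142, 0.761421, 0.071066 (working shown to 6 dp, full precision carried).
H' = −Σ pᵢ ln pᵢ = −((-0.079125) + (-0.079125) + (-0.063725) + (-0.118584) + (-0.196078) + (-0.207539) + (-0.187909)) = 0.932085.
With S = 7 species, ln S = 1.945910, so J = 0.932085/1.945910 = 0.478997, i.e. 0.4790 to 4 decimal places.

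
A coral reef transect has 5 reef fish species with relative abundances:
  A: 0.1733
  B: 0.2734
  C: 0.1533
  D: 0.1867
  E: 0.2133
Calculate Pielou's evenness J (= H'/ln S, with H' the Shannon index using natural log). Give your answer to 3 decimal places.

H' = −Σ pᵢ ln pᵢ = −((-0.30375) + (-0.35455) + (-0.28749) + (-0.31333) + (-0.32956)) = 1.58868 (working shown to 5 dp, full precision carried).
With S = 5 species, ln S = 1.60944, so J = 1.58868/1.60944 = 0.98710, i.e. 0.987 to 3 decimal places.

0.987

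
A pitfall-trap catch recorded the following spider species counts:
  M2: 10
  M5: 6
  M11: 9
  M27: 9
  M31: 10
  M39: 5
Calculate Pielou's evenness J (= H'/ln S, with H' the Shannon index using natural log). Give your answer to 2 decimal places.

Total N = 10+6+9+9+10+5 = 49, so the proportions are 0.2041, 0.1224, 0.1837, 0.1837, 0.2041, 0.102 (working shown to 4 dp, full precision carried).
H' = −Σ pᵢ ln pᵢ = −((-0.3243) + (-0.2572) + (-0.3113) + (-0.3113) + (-0.3243) + (-0.2329)) = 1.7612.
With S = 6 species, ln S = 1.7918, so J = 1.7612/1.7918 = 0.9830, i.e. 0.98 to 2 decimal places.

0.98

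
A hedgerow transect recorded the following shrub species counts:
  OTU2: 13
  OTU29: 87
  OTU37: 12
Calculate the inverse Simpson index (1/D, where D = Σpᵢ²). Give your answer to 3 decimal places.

Total N = 13+87+12 = 112, so the proportions are 0.116071, 0.776786, 0.107143 (working shown to 6 dp, full precision carried).
D = 0.116071² + 0.776786² + 0.107143² = 0.013473 + 0.603396 + 0.011480 = 0.628348.
So 1/D = 1.59147, i.e. 1.591 to 3 decimal places.

1.591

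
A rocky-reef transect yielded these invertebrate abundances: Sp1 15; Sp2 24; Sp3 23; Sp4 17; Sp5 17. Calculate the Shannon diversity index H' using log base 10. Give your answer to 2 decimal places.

0.69

Total N = 15+24+23+17+17 = 96, so the proportions are 0.1562, 0.25, 0.2396, 0.1771, 0.1771 (working shown to 4 dp, full precision carried).
Each pᵢ log₁₀ pᵢ term: 0.1562×(-0.8062)=-0.1260, 0.25×(-0.6021)=-0.1505, 0.2396×(-0.6205)=-0.1487, 0.1771×(-0.7518)=-0.1331, 0.1771×(-0.7518)=-0.1331.
Sum = -0.6914, so H' = 0.69.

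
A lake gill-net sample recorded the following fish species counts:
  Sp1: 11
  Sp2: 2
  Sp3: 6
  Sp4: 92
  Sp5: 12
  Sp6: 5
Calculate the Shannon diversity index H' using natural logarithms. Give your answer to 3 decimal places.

Total N = 11+2+6+92+12+5 = 128, so the proportions are 0.08594, 0.01562, 0.04688, 0.71875, 0.09375, 0.03906 (working shown to 5 dp, full precision carried).
Each pᵢ ln pᵢ term: 0.08594×(-2.45413)=-0.21090, 0.01562×(-4.15888)=-0.06498, 0.04688×(-3.06027)=-0.14345, 0.71875×(-0.33024)=-0.23736, 0.09375×(-2.36712)=-0.22192, 0.03906×(-3.24259)=-0.12666.
Sum = -1.00528, so H' = 1.005.

1.005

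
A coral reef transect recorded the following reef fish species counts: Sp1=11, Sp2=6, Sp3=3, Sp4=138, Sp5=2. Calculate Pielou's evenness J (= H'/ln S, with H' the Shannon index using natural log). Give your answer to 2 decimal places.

Total N = 11+6+3+138+2 = 160, so the proportions are 0.0688, 0.0375, 0.0187, 0.8625, 0.0125 (working shown to 4 dp, full precision carried).
H' = −Σ pᵢ ln pᵢ = −((-0.1841) + (-0.1231) + (-0.0746) + (-0.1276) + (-0.0548)) = 0.5641.
With S = 5 species, ln S = 1.6094, so J = 0.5641/1.6094 = 0.3505, i.e. 0.35 to 2 decimal places.

0.35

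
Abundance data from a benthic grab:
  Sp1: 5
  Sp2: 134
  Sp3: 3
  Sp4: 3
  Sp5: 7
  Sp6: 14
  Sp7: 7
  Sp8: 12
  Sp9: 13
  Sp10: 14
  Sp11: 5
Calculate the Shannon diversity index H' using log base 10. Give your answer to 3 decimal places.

Total N = 5+134+3+3+7+14+7+12+13+14+5 = 217, so the proportions are 0.02304, 0.61751, 0.01382, 0.01382, 0.03226, 0.06452, 0.03226, 0.0553, 0.05991, 0.06452, 0.02304 (working shown to 5 dp, full precision carried).
Each pᵢ log₁₀ pᵢ term: 0.02304×(-1.63749)=-0.03773, 0.61751×(-0.20935)=-0.12928, 0.01382×(-1.85934)=-0.02571, 0.01382×(-1.85934)=-0.02571, 0.03226×(-1.49136)=-0.04811, 0.06452×(-1.19033)=-0.07680, 0.03226×(-1.49136)=-0.04811, 0.0553×(-1.25728)=-0.06953, 0.05991×(-1.22252)=-0.07324, 0.06452×(-1.19033)=-0.07680, 0.02304×(-1.63749)=-0.03773.
Sum = -0.64872, so H' = 0.649.

0.649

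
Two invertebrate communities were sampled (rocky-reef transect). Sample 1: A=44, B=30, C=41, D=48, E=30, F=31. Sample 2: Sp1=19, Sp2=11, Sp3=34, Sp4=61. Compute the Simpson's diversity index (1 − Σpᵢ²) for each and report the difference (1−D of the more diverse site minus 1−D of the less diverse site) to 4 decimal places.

Sample 1: N=224, proportions 0.196429, 0.133929, 0.183036, 0.214286, 0.133929, 0.138393, giving 1−D = 0.826969 (working shown to 6 dp, full precision carried).
Sample 2: N=125, proportions 0.152, 0.088, 0.272, 0.488, giving 1−D = 0.657024.
Difference = |0.826969 − 0.657024| = 0.169945, i.e. 0.1699 to 4 decimal places.

0.1699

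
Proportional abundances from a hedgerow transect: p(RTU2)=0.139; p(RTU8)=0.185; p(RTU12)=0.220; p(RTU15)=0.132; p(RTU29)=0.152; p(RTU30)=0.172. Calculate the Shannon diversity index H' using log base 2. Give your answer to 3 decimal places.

2.562

Each pᵢ log₂ pᵢ term (working shown to 5 dp, full precision carried): 0.139×(-2.84684)=-0.39571, 0.185×(-2.43440)=-0.45036, 0.22×(-2.18442)=-0.48057, 0.132×(-2.92139)=-0.38562, 0.152×(-2.71786)=-0.41311, 0.172×(-2.53952)=-0.43680.
Sum = -2.56218, so H' = 2.562.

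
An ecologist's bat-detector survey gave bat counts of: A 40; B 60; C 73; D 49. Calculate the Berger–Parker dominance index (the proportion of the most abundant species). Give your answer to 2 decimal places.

Total N = 40+60+73+49 = 222, so the proportions are 0.1802, 0.2703, 0.3288, 0.2207 (working shown to 4 dp, full precision carried).
The largest proportion is 0.3288, i.e. d = 0.33 to 2 decimal places.

0.33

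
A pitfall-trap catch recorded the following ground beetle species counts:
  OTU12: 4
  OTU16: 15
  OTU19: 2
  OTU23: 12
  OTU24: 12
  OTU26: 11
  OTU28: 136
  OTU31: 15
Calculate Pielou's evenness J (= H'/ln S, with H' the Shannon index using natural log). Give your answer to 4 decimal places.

0.6077

Total N = 4+15+2+12+12+11+136+15 = 207, so the proportions are 0.019324, 0.072464, 0.009662, 0.057971, 0.057971, 0.05314, 0.657005, 0.072464 (working shown to 6 dp, full precision carried).
H' = −Σ pᵢ ln pᵢ = −((-0.076259) + (-0.190193) + (-0.044827) + (-0.165091) + (-0.165091) + (-0.155957) + (-0.275984) + (-0.190193)) = 1.263595.
With S = 8 species, ln S = 2.079442, so J = 1.263595/2.079442 = 0.607661, i.e. 0.6077 to 4 decimal places.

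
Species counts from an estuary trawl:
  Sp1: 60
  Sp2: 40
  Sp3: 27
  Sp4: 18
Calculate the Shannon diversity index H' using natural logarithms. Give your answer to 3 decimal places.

1.292

Total N = 60+40+27+18 = 145, so the proportions are 0.41379, 0.27586, 0.18621, 0.12414 (working shown to 5 dp, full precision carried).
Each pᵢ ln pᵢ term: 0.41379×(-0.88239)=-0.36513, 0.27586×(-1.28785)=-0.35527, 0.18621×(-1.68090)=-0.31299, 0.12414×(-2.08636)=-0.25900.
Sum = -1.29239, so H' = 1.292.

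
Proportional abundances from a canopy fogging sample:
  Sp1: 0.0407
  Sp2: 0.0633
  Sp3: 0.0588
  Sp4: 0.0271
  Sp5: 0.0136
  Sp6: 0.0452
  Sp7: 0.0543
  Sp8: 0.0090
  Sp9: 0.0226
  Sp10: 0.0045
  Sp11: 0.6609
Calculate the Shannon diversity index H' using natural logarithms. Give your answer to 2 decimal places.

1.35

Each pᵢ ln pᵢ term (working shown to 4 dp, full precision carried): 0.0407×(-3.2015)=-0.1303, 0.0633×(-2.7599)=-0.1747, 0.0588×(-2.8336)=-0.1666, 0.0271×(-3.6082)=-0.0978, 0.0136×(-4.2977)=-0.0584, 0.0452×(-3.0967)=-0.1400, 0.0543×(-2.9132)=-0.1582, 0.009×(-4.7105)=-0.0424, 0.0226×(-3.7898)=-0.0856, 0.0045×(-5.4037)=-0.0243, 0.6609×(-0.4142)=-0.2737.
Sum = -1.3521, so H' = 1.35.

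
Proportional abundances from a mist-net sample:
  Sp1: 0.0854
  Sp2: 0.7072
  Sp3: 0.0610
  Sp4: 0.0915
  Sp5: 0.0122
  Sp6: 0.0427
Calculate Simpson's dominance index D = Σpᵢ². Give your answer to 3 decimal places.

D = 0.0854² + 0.7072² + 0.061² + 0.0915² + 0.0122² + 0.0427² = 0.00729 + 0.50013 + 0.00372 + 0.00837 + 0.00015 + 0.00182 = 0.52149 (working shown to 5 dp, full precision carried).
To 3 decimal places, D = 0.521.

0.521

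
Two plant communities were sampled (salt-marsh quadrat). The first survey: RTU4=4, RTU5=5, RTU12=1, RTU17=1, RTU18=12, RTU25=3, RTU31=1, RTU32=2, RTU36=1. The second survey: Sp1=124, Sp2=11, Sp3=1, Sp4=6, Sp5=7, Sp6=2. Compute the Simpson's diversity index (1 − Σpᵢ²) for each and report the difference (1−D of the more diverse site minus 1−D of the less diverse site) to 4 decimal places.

0.4592

The first survey: N=30, proportions 0.133333, 0.166667, 0.033333, 0.033333, 0.4, 0.1, 0.033333, 0.066667, 0.033333, giving 1−D = 0.775556 (working shown to 6 dp, full precision carried).
The second survey: N=151, proportions 0.821192, 0.072848, 0.006623, 0.039735, 0.046358, 0.013245, giving 1−D = 0.316390.
Difference = |0.775556 − 0.316390| = 0.459166, i.e. 0.4592 to 4 decimal places.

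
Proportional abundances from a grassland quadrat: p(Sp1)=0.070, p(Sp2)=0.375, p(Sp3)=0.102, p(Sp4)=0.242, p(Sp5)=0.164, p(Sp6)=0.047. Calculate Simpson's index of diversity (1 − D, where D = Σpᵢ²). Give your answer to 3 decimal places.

0.756

D = 0.07² + 0.375² + 0.102² + 0.242² + 0.164² + 0.047² = 0.00490 + 0.14062 + 0.01040 + 0.05856 + 0.02690 + 0.00221 = 0.24360 (working shown to 5 dp, full precision carried).
So 1 − D = 0.75640, i.e. 0.756 to 3 decimal places.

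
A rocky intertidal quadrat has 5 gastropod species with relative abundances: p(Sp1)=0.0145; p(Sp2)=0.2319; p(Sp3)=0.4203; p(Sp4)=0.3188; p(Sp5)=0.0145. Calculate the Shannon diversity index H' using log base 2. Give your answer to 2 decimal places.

Each pᵢ log₂ pᵢ term (working shown to 4 dp, full precision carried): 0.0145×(-6.1078)=-0.0886, 0.2319×(-2.1084)=-0.4889, 0.4203×(-1.2505)=-0.5256, 0.3188×(-1.6493)=-0.5258, 0.0145×(-6.1078)=-0.0886.
Sum = -1.7174, so H' = 1.72.

1.72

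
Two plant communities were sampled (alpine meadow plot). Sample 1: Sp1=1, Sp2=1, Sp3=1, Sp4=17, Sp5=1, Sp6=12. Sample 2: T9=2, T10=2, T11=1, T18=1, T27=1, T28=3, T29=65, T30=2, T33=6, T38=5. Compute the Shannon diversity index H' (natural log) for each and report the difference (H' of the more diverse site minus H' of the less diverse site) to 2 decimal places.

Sample 1: N=33, proportions 0.0303, 0.0303, 0.0303, 0.5152, 0.0303, 0.3636, giving H' = 1.1334 (working shown to 4 dp, full precision carried).
Sample 2: N=88, proportions 0.0227, 0.0227, 0.0114, 0.0114, 0.0114, 0.0341, 0.7386, 0.0227, 0.0682, 0.0568, giving H' = 1.0957.
Difference = |1.1334 − 1.0957| = 0.0377, i.e. 0.04 to 2 decimal places.

0.04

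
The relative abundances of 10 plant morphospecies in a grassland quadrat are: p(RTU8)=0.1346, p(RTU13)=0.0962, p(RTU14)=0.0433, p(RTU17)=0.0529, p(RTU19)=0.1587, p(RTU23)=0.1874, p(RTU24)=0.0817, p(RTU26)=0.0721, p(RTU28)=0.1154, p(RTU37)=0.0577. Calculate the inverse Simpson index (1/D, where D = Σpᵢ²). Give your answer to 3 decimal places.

D = 0.1346² + 0.0962² + 0.0433² + 0.0529² + 0.1587² + 0.1874² + 0.0817² + 0.0721² + 0.1154² + 0.0577² = 0.0181172 + 0.0092544 + 0.0018749 + 0.0027984 + 0.0251857 + 0.0351188 + 0.0066749 + 0.0051984 + 0.0133172 + 0.0033293 = 0.1208691 (working shown to 7 dp, full precision carried).
So 1/D = 8.27341, i.e. 8.273 to 3 decimal places.

8.273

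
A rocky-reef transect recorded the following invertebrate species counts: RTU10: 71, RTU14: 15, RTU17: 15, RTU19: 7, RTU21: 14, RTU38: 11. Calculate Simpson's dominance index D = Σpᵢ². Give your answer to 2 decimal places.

Total N = 71+15+15+7+14+11 = 133, so the proportions are 0.5338, 0.1128, 0.1128, 0.0526, 0.1053, 0.0827 (working shown to 4 dp, full precision carried).
D = 0.5338² + 0.1128² + 0.1128² + 0.0526² + 0.1053² + 0.0827² = 0.2850 + 0.0127 + 0.0127 + 0.0028 + 0.0111 + 0.0068 = 0.3311.
To 2 decimal places, D = 0.33.

0.33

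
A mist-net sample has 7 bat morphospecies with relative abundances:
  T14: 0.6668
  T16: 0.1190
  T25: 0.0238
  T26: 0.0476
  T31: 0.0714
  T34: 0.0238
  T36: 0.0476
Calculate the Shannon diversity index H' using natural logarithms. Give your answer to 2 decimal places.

1.18

Each pᵢ ln pᵢ term (working shown to 4 dp, full precision carried): 0.6668×(-0.4053)=-0.2702, 0.119×(-2.1286)=-0.2533, 0.0238×(-3.7381)=-0.0890, 0.0476×(-3.0449)=-0.1449, 0.0714×(-2.6395)=-0.1885, 0.0238×(-3.7381)=-0.0890, 0.0476×(-3.0449)=-0.1449.
Sum = -1.1798, so H' = 1.18.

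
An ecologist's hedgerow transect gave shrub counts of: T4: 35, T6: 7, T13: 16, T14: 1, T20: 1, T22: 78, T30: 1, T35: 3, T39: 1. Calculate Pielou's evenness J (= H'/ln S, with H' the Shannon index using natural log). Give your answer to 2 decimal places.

0.59

Total N = 35+7+16+1+1+78+1+3+1 = 143, so the proportions are 0.2448, 0.049, 0.1119, 0.007, 0.007, 0.5455, 0.007, 0.021, 0.007 (working shown to 4 dp, full precision carried).
H' = −Σ pᵢ ln pᵢ = −((-0.3445) + (-0.1477) + (-0.2451) + (-0.0347) + (-0.0347) + (-0.3306) + (-0.0347) + (-0.0811) + (-0.0347)) = 1.2877.
With S = 9 species, ln S = 2.1972, so J = 1.2877/2.1972 = 0.5861, i.e. 0.59 to 2 decimal places.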